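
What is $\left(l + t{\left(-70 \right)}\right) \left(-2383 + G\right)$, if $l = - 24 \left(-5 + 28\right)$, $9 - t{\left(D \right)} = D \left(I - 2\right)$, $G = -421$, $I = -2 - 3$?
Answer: $2896532$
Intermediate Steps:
$I = -5$ ($I = -2 - 3 = -5$)
$t{\left(D \right)} = 9 + 7 D$ ($t{\left(D \right)} = 9 - D \left(-5 - 2\right) = 9 - D \left(-7\right) = 9 - - 7 D = 9 + 7 D$)
$l = -552$ ($l = \left(-24\right) 23 = -552$)
$\left(l + t{\left(-70 \right)}\right) \left(-2383 + G\right) = \left(-552 + \left(9 + 7 \left(-70\right)\right)\right) \left(-2383 - 421\right) = \left(-552 + \left(9 - 490\right)\right) \left(-2804\right) = \left(-552 - 481\right) \left(-2804\right) = \left(-1033\right) \left(-2804\right) = 2896532$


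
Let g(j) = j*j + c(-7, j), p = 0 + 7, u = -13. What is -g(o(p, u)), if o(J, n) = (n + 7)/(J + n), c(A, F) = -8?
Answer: 7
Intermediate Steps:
p = 7
o(J, n) = (7 + n)/(J + n)
g(j) = -8 + j² (g(j) = j*j - 8 = j² - 8 = -8 + j²)
-g(o(p, u)) = -(-8 + ((7 - 13)/(7 - 13))²) = -(-8 + (-6/(-6))²) = -(-8 + (-⅙*(-6))²) = -(-8 + 1²) = -(-8 + 1) = -1*(-7) = 7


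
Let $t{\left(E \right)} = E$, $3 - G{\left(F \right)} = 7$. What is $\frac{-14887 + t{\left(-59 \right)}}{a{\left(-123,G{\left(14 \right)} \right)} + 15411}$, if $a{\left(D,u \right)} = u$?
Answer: $- \frac{14946}{15407} \approx -0.97008$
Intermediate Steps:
$G{\left(F \right)} = -4$ ($G{\left(F \right)} = 3 - 7 = -4$)
$\frac{-14887 + t{\left(-59 \right)}}{a{\left(-123,G{\left(14 \right)} \right)} + 15411} = \frac{-14887 - 59}{-4 + 15411} = - \frac{14946}{15407}$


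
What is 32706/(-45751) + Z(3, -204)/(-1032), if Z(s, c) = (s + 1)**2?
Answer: -4310576/5901879 ≈ -0.73037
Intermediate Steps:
Z(s, c) = (1 + s)**2
32706/(-45751) + Z(3, -204)/(-1032) = 32706/(-45751) + (1 + 3)**2/(-1032) = 32706*(-1/45751) + 4**2*(-1/1032) = -32706/45751 + 16*(-1/1032) = -32706/45751 - 2/129 = -4310576/5901879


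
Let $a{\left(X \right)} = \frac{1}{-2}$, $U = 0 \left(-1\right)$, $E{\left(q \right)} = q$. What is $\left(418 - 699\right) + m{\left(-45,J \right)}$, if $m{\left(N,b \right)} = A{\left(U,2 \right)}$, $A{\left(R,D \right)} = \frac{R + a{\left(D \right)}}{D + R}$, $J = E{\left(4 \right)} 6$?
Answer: $- \frac{1125}{4} \approx -281.25$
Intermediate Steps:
$U = 0$
$a{\left(X \right)} = - \frac{1}{2}$
$J = 24$ ($J = 4 \cdot 6 = 24$)
$A{\left(R,D \right)} = \frac{- \frac{1}{2} + R}{D + R}$ ($A{\left(R,D \right)} = \frac{R - \frac{1}{2}}{D + R} = \frac{- \frac{1}{2} + R}{D + R}$)
$m{\left(N,b \right)} = - \frac{1}{4}$ ($m{\left(N,b \right)} = \frac{- \frac{1}{2} + 0}{2 + 0} = \frac{1}{2} \left(- \frac{1}{2}\right) = - \frac{1}{4}$)
$\left(418 - 699\right) + m{\left(-45,J \right)} = \left(418 - 699\right) - \frac{1}{4} = -281 - \frac{1}{4} = - \frac{1125}{4}$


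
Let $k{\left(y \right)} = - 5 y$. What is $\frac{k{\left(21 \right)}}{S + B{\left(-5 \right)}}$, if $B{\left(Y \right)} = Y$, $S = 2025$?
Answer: $- \frac{21}{404} \approx -0.05198$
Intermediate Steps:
$\frac{k{\left(21 \right)}}{S + B{\left(-5 \right)}} = \frac{\left(-5\right) 21}{2025 - 5} = - \frac{105}{2020} = \left(-105\right) \frac{1}{2020} = - \frac{21}{404}$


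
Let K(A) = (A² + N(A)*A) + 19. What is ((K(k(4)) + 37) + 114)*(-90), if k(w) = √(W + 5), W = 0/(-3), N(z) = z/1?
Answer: -16200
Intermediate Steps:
N(z) = z (N(z) = z*1 = z)
W = 0 (W = 0*(-⅓) = 0)
k(w) = √5 (k(w) = √(0 + 5) = √5)
K(A) = 19 + 2*A² (K(A) = (A² + A*A) + 19 = (A² + A²) + 19 = 2*A² + 19 = 19 + 2*A²)
((K(k(4)) + 37) + 114)*(-90) = (((19 + 2*(√5)²) + 37) + 114)*(-90) = (((19 + 2*5) + 37) + 114)*(-90) = (((19 + 10) + 37) + 114)*(-90) = ((29 + 37) + 114)*(-90) = (66 + 114)*(-90) = 180*(-90) = -16200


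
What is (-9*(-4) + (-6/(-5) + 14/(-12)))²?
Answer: 1168561/900 ≈ 1298.4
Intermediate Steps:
(-9*(-4) + (-6/(-5) + 14/(-12)))² = (36 + (-6*(-⅕) + 14*(-1/12)))² = (36 + (6/5 - 7/6))² = (36 + 1/30)² = (1081/30)² = 1168561/900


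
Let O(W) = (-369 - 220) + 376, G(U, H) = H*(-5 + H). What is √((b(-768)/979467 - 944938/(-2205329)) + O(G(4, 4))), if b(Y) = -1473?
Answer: I*√110202649523409470392087310/720015659881 ≈ 14.58*I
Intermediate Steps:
O(W) = -213 (O(W) = -589 + 376 = -213)
√((b(-768)/979467 - 944938/(-2205329)) + O(G(4, 4))) = √((-1473/979467 - 944938/(-2205329)) - 213) = √((-1473*1/979467 - 944938*(-1/2205329)) - 213) = √((-491/326489 + 944938/2205329) - 213) = √(307429046143/720015659881 - 213) = √(-153055906508510/720015659881) = I*√110202649523409470392087310/720015659881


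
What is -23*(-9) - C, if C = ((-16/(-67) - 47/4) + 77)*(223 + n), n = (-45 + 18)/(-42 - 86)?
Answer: -494348693/34304 ≈ -14411.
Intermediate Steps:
n = 27/128 (n = -27/(-128) = -27*(-1/128) = 27/128 ≈ 0.21094)
C = 501449621/34304 (C = ((-16/(-67) - 47/4) + 77)*(223 + 27/128) = ((-16*(-1/67) - 47*¼) + 77)*(28571/128) = ((16/67 - 47/4) + 77)*(28571/128) = (-3085/268 + 77)*(28571/128) = (17551/268)*(28571/128) = 501449621/34304 ≈ 14618.)
-23*(-9) - C = -23*(-9) - 1*501449621/34304 = 207 - 501449621/34304 = -494348693/34304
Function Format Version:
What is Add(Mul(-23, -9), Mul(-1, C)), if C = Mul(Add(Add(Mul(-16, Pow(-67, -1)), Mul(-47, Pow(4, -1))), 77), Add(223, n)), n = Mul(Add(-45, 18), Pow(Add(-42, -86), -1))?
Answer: Rational(-494348693, 34304) ≈ -14411.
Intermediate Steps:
n = Rational(27, 128) (n = Mul(-27, Pow(-128, -1)) = Mul(-27, Rational(-1, 128)) = Rational(27, 128) ≈ 0.21094)
C = Rational(501449621, 34304) (C = Mul(Add(Add(Mul(-16, Pow(-67, -1)), Mul(-47, Pow(4, -1))), 77), Add(223, Rational(27, 128))) = Mul(Add(Add(Mul(-16, Rational(-1, 67)), Mul(-47, Rational(1, 4))), 77), Rational(28571, 128)) = Mul(Add(Add(Rational(16, 67), Rational(-47, 4)), 77), Rational(28571, 128)) = Mul(Add(Rational(-3085, 268), 77), Rational(28571, 128)) = Mul(Rational(17551, 268), Rational(28571, 128)) = Rational(501449621, 34304) ≈ 14618.)
Add(Mul(-23, -9), Mul(-1, C)) = Add(Mul(-23, -9), Mul(-1, Rational(501449621, 34304))) = Add(207, Rational(-501449621, 34304)) = Rational(-494348693, 34304)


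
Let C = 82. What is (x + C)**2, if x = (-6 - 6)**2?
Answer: 51076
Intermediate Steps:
x = 144 (x = (-12)**2 = 144)
(x + C)**2 = (144 + 82)**2 = 226**2 = 51076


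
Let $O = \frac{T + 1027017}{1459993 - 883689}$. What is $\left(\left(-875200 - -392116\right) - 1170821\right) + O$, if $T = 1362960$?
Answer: $- \frac{953149677143}{576304} \approx -1.6539 \cdot 10^{6}$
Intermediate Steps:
$O = \frac{2389977}{576304}$ ($O = \frac{1362960 + 1027017}{1459993 - 883689} = \frac{2389977}{576304} \approx 4.1471$)
$\left(\left(-875200 - -392116\right) - 1170821\right) + O = \left(\left(-875200 - -392116\right) - 1170821\right) + \frac{2389977}{576304} = \left(\left(-875200 + 392116\right) - 1170821\right) + \frac{2389977}{576304} = \left(-483084 - 1170821\right) + \frac{2389977}{576304} = -1653905 + \frac{2389977}{576304} = - \frac{953149677143}{576304}$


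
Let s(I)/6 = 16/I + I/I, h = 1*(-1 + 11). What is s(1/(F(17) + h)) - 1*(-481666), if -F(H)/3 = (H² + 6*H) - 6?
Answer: 371752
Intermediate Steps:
h = 10 (h = 1*10 = 10)
F(H) = 18 - 18*H - 3*H² (F(H) = -3*((H² + 6*H) - 6) = -3*(-6 + H² + 6*H) = 18 - 18*H - 3*H²)
s(I) = 6 + 96/I (s(I) = 6*(16/I + I/I) = 6*(16/I + 1) = 6*(1 + 16/I) = 6 + 96/I)
s(1/(F(17) + h)) - 1*(-481666) = (6 + 96/(1/((18 - 18*17 - 3*17²) + 10))) - 1*(-481666) = (6 + 96/(1/((18 - 306 - 3*289) + 10))) + 481666 = (6 + 96/(1/((18 - 306 - 867) + 10))) + 481666 = (6 + 96/(1/(-1155 + 10))) + 481666 = (6 + 96/(1/(-1145))) + 481666 = (6 + 96/(-1/1145)) + 481666 = (6 + 96*(-1145)) + 481666 = (6 - 109920) + 481666 = -109914 + 481666 = 371752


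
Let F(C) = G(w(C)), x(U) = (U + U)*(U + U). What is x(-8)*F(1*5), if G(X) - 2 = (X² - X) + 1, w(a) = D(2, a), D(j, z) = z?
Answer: 5888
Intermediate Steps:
w(a) = a
G(X) = 3 + X² - X (G(X) = 2 + ((X² - X) + 1) = 2 + (1 + X² - X) = 3 + X² - X)
x(U) = 4*U² (x(U) = (2*U)*(2*U) = 4*U²)
F(C) = 3 + C² - C
x(-8)*F(1*5) = (4*(-8)²)*(3 + (1*5)² - 5) = (4*64)*(3 + 5² - 1*5) = 256*(3 + 25 - 5) = 256*23 = 5888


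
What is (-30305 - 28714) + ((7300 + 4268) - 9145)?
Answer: -56596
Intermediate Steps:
(-30305 - 28714) + ((7300 + 4268) - 9145) = -59019 + (11568 - 9145) = -59019 + 2423 = -56596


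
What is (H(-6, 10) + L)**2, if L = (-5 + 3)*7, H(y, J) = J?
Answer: 16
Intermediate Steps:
L = -14 (L = -2*7 = -14)
(H(-6, 10) + L)**2 = (10 - 14)**2 = (-4)**2 = 16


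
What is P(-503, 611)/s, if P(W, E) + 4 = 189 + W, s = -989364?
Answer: 53/164894 ≈ 0.00032142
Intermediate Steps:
P(W, E) = 185 + W (P(W, E) = -4 + (189 + W) = 185 + W)
P(-503, 611)/s = (185 - 503)/(-989364) = -318*(-1/989364) = 53/164894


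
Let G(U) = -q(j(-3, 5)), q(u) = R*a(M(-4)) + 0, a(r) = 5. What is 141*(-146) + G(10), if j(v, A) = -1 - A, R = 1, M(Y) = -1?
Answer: -20591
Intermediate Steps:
q(u) = 5 (q(u) = 1*5 + 0 = 5 + 0 = 5)
G(U) = -5 (G(U) = -1*5 = -5)
141*(-146) + G(10) = 141*(-146) - 5 = -20586 - 5 = -20591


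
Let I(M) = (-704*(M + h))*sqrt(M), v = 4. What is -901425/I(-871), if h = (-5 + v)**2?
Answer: 60095*I*sqrt(871)/35564672 ≈ 0.049869*I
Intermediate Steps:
h = 1 (h = (-5 + 4)**2 = (-1)**2 = 1)
I(M) = sqrt(M)*(-704 - 704*M) (I(M) = (-704*(M + 1))*sqrt(M) = (-704*(1 + M))*sqrt(M) = (-704 - 704*M)*sqrt(M) = sqrt(M)*(-704 - 704*M))
-901425/I(-871) = -901425*(-I*sqrt(871)/(613184*(-1 - 1*(-871)))) = -901425*(-I*sqrt(871)/(613184*(-1 + 871))) = -901425*(-I*sqrt(871)/533470080) = -(-60095)*I*sqrt(871)/35564672 = 60095*I*sqrt(871)/35564672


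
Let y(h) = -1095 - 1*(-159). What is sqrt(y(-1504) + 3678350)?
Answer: sqrt(3677414) ≈ 1917.7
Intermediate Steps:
y(h) = -936 (y(h) = -1095 + 159 = -936)
sqrt(y(-1504) + 3678350) = sqrt(-936 + 3678350) = sqrt(3677414)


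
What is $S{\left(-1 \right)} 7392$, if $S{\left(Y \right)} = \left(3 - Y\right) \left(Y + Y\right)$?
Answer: $-59136$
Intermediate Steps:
$S{\left(Y \right)} = 2 Y \left(3 - Y\right)$ ($S{\left(Y \right)} = \left(3 - Y\right) 2 Y = 2 Y \left(3 - Y\right)$)
$S{\left(-1 \right)} 7392 = 2 \left(-1\right) \left(3 - -1\right) 7392 = 2 \left(-1\right) \left(3 + 1\right) 7392 = 2 \left(-1\right) 4 \cdot 7392 = \left(-8\right) 7392 = -59136$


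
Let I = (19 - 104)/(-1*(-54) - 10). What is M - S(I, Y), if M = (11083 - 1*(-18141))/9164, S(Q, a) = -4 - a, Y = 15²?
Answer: 531945/2291 ≈ 232.19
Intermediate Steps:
Y = 225
I = -85/44 (I = -85/(54 - 10) = -85/44 ≈ -1.9318)
M = 7306/2291 (M = (11083 + 18141)*(1/9164) = 29224*(1/9164) = 7306/2291 ≈ 3.1890)
M - S(I, Y) = 7306/2291 - (-4 - 1*225) = 7306/2291 - (-4 - 225) = 7306/2291 - 1*(-229) = 7306/2291 + 229 = 531945/2291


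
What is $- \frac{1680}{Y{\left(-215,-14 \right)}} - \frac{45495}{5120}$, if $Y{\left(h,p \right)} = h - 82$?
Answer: $- \frac{327361}{101376} \approx -3.2292$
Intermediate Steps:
$Y{\left(h,p \right)} = -82 + h$
$- \frac{1680}{Y{\left(-215,-14 \right)}} - \frac{45495}{5120} = - \frac{1680}{-82 - 215} - \frac{45495}{5120} = - \frac{1680}{-297} - \frac{9099}{1024} = \left(-1680\right) \left(- \frac{1}{297}\right) - \frac{9099}{1024} = \frac{560}{99} - \frac{9099}{1024} = - \frac{327361}{101376}$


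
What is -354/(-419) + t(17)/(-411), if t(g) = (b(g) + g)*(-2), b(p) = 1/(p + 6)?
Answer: 3674858/3960807 ≈ 0.92780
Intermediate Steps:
b(p) = 1/(6 + p)
t(g) = -2*g - 2/(6 + g) (t(g) = (1/(6 + g) + g)*(-2) = (g + 1/(6 + g))*(-2) = -2*g - 2/(6 + g))
-354/(-419) + t(17)/(-411) = -354/(-419) + (2*(-1 - 1*17*(6 + 17))/(6 + 17))/(-411) = -354*(-1/419) + (2*(-1 - 1*17*23)/23)*(-1/411) = 354/419 + (2*(1/23)*(-1 - 391))*(-1/411) = 354/419 + (2*(1/23)*(-392))*(-1/411) = 354/419 - 784/23*(-1/411) = 354/419 + 784/9453 = 3674858/3960807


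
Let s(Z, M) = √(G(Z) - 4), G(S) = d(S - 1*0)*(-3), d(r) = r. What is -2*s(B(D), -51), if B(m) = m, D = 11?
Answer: -2*I*√37 ≈ -12.166*I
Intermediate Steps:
G(S) = -3*S (G(S) = (S - 1*0)*(-3) = (S + 0)*(-3) = S*(-3) = -3*S)
s(Z, M) = √(-4 - 3*Z) (s(Z, M) = √(-3*Z - 4) = √(-4 - 3*Z))
-2*s(B(D), -51) = -2*√(-4 - 3*11) = -2*√(-4 - 33) = -2*I*√37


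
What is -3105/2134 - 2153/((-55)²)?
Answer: -1271557/586850 ≈ -2.1667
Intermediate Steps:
-3105/2134 - 2153/((-55)²) = -3105*1/2134 - 2153/3025 = -3105/2134 - 2153*1/3025 = -3105/2134 - 2153/3025 = -1271557/586850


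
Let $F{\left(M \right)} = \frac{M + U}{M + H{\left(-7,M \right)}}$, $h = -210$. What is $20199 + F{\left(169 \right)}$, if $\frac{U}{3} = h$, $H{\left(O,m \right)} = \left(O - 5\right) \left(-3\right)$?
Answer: $\frac{4140334}{205} \approx 20197.0$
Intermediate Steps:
$H{\left(O,m \right)} = 15 - 3 O$ ($H{\left(O,m \right)} = \left(-5 + O\right) \left(-3\right) = 15 - 3 O$)
$U = -630$ ($U = 3 \left(-210\right) = -630$)
$F{\left(M \right)} = \frac{-630 + M}{36 + M}$ ($F{\left(M \right)} = \frac{M - 630}{M + \left(15 - -21\right)} = \frac{-630 + M}{M + \left(15 + 21\right)} = \frac{-630 + M}{M + 36} = \frac{-630 + M}{36 + M}$)
$20199 + F{\left(169 \right)} = 20199 + \frac{-630 + 169}{36 + 169} = 20199 + \frac{1}{205} \left(-461\right) = 20199 - \frac{461}{205} = \frac{4140334}{205}$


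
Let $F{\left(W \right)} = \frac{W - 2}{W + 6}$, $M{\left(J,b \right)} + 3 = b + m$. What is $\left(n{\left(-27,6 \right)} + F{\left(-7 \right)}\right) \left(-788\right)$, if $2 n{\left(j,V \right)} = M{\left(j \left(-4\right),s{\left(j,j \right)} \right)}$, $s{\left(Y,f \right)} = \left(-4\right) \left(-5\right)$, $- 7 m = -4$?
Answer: $- \frac{98106}{7} \approx -14015.0$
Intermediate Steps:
$m = \frac{4}{7}$ ($m = \left(- \frac{1}{7}\right) \left(-4\right) = \frac{4}{7} \approx 0.57143$)
$s{\left(Y,f \right)} = 20$
$M{\left(J,b \right)} = - \frac{17}{7} + b$ ($M{\left(J,b \right)} = -3 + \left(b + \frac{4}{7}\right) = -3 + \left(\frac{4}{7} + b\right) = - \frac{17}{7} + b$)
$n{\left(j,V \right)} = \frac{123}{14}$ ($n{\left(j,V \right)} = \frac{- \frac{17}{7} + 20}{2} = \frac{1}{2} \cdot \frac{123}{7} = \frac{123}{14}$)
$F{\left(W \right)} = \frac{-2 + W}{6 + W}$
$\left(n{\left(-27,6 \right)} + F{\left(-7 \right)}\right) \left(-788\right) = \left(\frac{123}{14} + \frac{-2 - 7}{6 - 7}\right) \left(-788\right) = \left(\frac{123}{14} + \frac{1}{-1} \left(-9\right)\right) \left(-788\right) = \left(\frac{123}{14} - -9\right) \left(-788\right) = \left(\frac{123}{14} + 9\right) \left(-788\right) = \frac{249}{14} \left(-788\right) = - \frac{98106}{7}$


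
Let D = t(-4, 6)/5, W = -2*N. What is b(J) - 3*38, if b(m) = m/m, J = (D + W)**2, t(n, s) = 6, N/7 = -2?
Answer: -113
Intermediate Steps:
N = -14 (N = 7*(-2) = -14)
W = 28 (W = -2*(-14) = 28)
D = 6/5 ≈ 1.2000
J = 21316/25 (J = (6/5 + 28)**2 = (146/5)**2 = 21316/25 ≈ 852.64)
b(m) = 1
b(J) - 3*38 = 1 - 3*38 = 1 - 114 = -113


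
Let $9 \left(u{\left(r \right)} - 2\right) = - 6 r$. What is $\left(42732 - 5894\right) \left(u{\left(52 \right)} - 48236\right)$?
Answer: $- \frac{5334363428}{3} \approx -1.7781 \cdot 10^{9}$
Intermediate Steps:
$u{\left(r \right)} = 2 - \frac{2 r}{3}$ ($u{\left(r \right)} = 2 + \frac{\left(-6\right) r}{9} = 2 - \frac{2 r}{3}$)
$\left(42732 - 5894\right) \left(u{\left(52 \right)} - 48236\right) = \left(42732 - 5894\right) \left(\left(2 - \frac{104}{3}\right) - 48236\right) = 36838 \left(\left(2 - \frac{104}{3}\right) - 48236\right) = 36838 \left(- \frac{98}{3} - 48236\right) = 36838 \left(- \frac{144806}{3}\right) = - \frac{5334363428}{3}$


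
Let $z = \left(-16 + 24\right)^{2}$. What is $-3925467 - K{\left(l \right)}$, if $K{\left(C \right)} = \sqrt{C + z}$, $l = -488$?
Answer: $-3925467 - 2 i \sqrt{106} \approx -3.9255 \cdot 10^{6} - 20.591 i$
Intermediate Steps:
$z = 64$ ($z = 8^{2} = 64$)
$K{\left(C \right)} = \sqrt{64 + C}$ ($K{\left(C \right)} = \sqrt{C + 64} = \sqrt{64 + C}$)
$-3925467 - K{\left(l \right)} = -3925467 - \sqrt{64 - 488} = -3925467 - \sqrt{-424} = -3925467 - 2 i \sqrt{106}$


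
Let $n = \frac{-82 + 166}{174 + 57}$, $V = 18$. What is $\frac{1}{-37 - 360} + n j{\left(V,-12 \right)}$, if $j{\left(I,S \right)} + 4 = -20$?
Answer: $- \frac{38123}{4367} \approx -8.7298$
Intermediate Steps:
$j{\left(I,S \right)} = -24$ ($j{\left(I,S \right)} = -4 - 20 = -24$)
$n = \frac{4}{11}$ ($n = \frac{84}{231} = 84 \cdot \frac{1}{231} = \frac{4}{11} \approx 0.36364$)
$\frac{1}{-37 - 360} + n j{\left(V,-12 \right)} = \frac{1}{-37 - 360} + \frac{4}{11} \left(-24\right) = \frac{1}{-397} - \frac{96}{11} = - \frac{1}{397} - \frac{96}{11} = - \frac{38123}{4367}$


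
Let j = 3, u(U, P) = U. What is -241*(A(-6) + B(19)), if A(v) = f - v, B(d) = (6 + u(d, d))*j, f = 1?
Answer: -19762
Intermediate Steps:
B(d) = 18 + 3*d (B(d) = (6 + d)*3 = 18 + 3*d)
A(v) = 1 - v
-241*(A(-6) + B(19)) = -241*((1 - 1*(-6)) + (18 + 3*19)) = -241*((1 + 6) + (18 + 57)) = -241*(7 + 75) = -241*82 = -19762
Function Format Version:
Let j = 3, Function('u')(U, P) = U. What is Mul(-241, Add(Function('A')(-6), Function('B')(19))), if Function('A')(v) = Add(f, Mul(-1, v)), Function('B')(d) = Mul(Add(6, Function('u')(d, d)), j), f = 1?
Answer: -19762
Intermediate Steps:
Function('B')(d) = Add(18, Mul(3, d)) (Function('B')(d) = Mul(Add(6, d), 3) = Add(18, Mul(3, d)))
Function('A')(v) = Add(1, Mul(-1, v))
Mul(-241, Add(Function('A')(-6), Function('B')(19))) = Mul(-241, Add(Add(1, Mul(-1, -6)), Add(18, Mul(3, 19)))) = Mul(-241, Add(Add(1, 6), Add(18, 57))) = Mul(-241, Add(7, 75)) = Mul(-241, 82) = -19762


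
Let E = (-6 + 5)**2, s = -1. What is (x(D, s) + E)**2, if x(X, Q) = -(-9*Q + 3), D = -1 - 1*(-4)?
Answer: 121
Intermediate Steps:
D = 3 (D = -1 + 4 = 3)
x(X, Q) = -3 + 9*Q (x(X, Q) = -(3 - 9*Q) = -3 + 9*Q)
E = 1 (E = (-1)**2 = 1)
(x(D, s) + E)**2 = ((-3 + 9*(-1)) + 1)**2 = ((-3 - 9) + 1)**2 = (-12 + 1)**2 = (-11)**2 = 121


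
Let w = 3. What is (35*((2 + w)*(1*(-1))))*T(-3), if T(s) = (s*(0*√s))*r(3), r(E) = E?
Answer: 0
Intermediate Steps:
T(s) = 0 (T(s) = (s*(0*√s))*3 = (s*0)*3 = 0*3 = 0)
(35*((2 + w)*(1*(-1))))*T(-3) = (35*((2 + 3)*(1*(-1))))*0 = (35*(5*(-1)))*0 = (35*(-5))*0 = -175*0 = 0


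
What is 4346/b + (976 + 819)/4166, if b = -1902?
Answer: -7345673/3961866 ≈ -1.8541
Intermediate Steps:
4346/b + (976 + 819)/4166 = 4346/(-1902) + (976 + 819)/4166 = 4346*(-1/1902) + 1795*(1/4166) = -2173/951 + 1795/4166 = -7345673/3961866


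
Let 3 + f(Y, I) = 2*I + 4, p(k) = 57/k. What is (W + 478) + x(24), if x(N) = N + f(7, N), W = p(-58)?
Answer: 31901/58 ≈ 550.02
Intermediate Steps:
W = -57/58 (W = 57/(-58) = 57*(-1/58) = -57/58 ≈ -0.98276)
f(Y, I) = 1 + 2*I (f(Y, I) = -3 + (2*I + 4) = -3 + (4 + 2*I) = 1 + 2*I)
x(N) = 1 + 3*N (x(N) = N + (1 + 2*N) = 1 + 3*N)
(W + 478) + x(24) = (-57/58 + 478) + (1 + 3*24) = 27667/58 + (1 + 72) = 27667/58 + 73 = 31901/58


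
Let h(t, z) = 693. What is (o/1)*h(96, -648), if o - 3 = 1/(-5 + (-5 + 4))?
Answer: 3927/2 ≈ 1963.5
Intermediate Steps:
o = 17/6 (o = 3 + 1/(-5 + (-5 + 4)) = 3 + 1/(-5 - 1) = 3 + 1/(-6) = 3 - ⅙ = 17/6 ≈ 2.8333)
(o/1)*h(96, -648) = ((17/6)/1)*693 = ((17/6)*1)*693 = (17/6)*693 = 3927/2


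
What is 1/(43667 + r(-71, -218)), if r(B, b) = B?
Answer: 1/43596 ≈ 2.2938e-5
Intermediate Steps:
1/(43667 + r(-71, -218)) = 1/(43667 - 71) = 1/43596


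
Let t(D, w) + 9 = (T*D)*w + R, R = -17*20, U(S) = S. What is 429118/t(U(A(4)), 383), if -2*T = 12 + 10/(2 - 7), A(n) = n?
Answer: -429118/8009 ≈ -53.579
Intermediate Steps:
R = -340
T = -5 (T = -(12 + 10/(2 - 7))/2 = -(12 + 10/(-5))/2 = -(12 + 10*(-⅕))/2 = -(12 - 2)/2 = -½*10 = -5)
t(D, w) = -349 - 5*D*w (t(D, w) = -9 + ((-5*D)*w - 340) = -9 + (-5*D*w - 340) = -9 + (-340 - 5*D*w) = -349 - 5*D*w)
429118/t(U(A(4)), 383) = 429118/(-349 - 5*4*383) = 429118/(-349 - 7660) = 429118/(-8009) = 429118*(-1/8009) = -429118/8009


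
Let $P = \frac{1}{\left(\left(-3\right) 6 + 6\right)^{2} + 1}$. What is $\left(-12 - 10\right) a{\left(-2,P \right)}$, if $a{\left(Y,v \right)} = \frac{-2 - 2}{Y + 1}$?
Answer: $-88$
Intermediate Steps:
$P = \frac{1}{145}$ ($P = \frac{1}{\left(-18 + 6\right)^{2} + 1} = \frac{1}{\left(-12\right)^{2} + 1} = \frac{1}{144 + 1} = \frac{1}{145} \approx 0.0068966$)
$a{\left(Y,v \right)} = - \frac{4}{1 + Y}$
$\left(-12 - 10\right) a{\left(-2,P \right)} = \left(-12 - 10\right) \left(- \frac{4}{1 - 2}\right) = - 22 \left(- \frac{4}{-1}\right) = - 22 \left(\left(-4\right) \left(-1\right)\right) = \left(-22\right) 4 = -88$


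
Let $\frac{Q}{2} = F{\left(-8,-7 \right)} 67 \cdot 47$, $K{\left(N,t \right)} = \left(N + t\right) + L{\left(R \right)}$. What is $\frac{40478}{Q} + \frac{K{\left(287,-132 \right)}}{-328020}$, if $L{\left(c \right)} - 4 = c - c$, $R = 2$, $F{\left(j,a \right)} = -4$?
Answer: $- \frac{276699981}{172155830} \approx -1.6073$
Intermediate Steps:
$L{\left(c \right)} = 4$ ($L{\left(c \right)} = 4 + \left(c - c\right) = 4 + 0 = 4$)
$K{\left(N,t \right)} = 4 + N + t$ ($K{\left(N,t \right)} = \left(N + t\right) + 4 = 4 + N + t$)
$Q = -25192$ ($Q = 2 \left(-4\right) 67 \cdot 47 = 2 \left(\left(-268\right) 47\right) = 2 \left(-12596\right) = -25192$)
$\frac{40478}{Q} + \frac{K{\left(287,-132 \right)}}{-328020} = \frac{40478}{-25192} + \frac{4 + 287 - 132}{-328020} = 40478 \left(- \frac{1}{25192}\right) + 159 \left(- \frac{1}{328020}\right) = - \frac{20239}{12596} - \frac{53}{109340} = - \frac{276699981}{172155830}$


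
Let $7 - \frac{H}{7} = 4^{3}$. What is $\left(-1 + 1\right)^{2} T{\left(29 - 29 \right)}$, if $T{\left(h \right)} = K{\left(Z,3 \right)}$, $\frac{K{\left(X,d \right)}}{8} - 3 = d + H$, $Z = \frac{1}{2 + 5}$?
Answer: $0$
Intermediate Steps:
$Z = \frac{1}{7} \approx 0.14286$
$H = -399$ ($H = 49 - 7 \cdot 4^{3} = 49 - 448 = -399$)
$K{\left(X,d \right)} = -3168 + 8 d$ ($K{\left(X,d \right)} = 24 + 8 \left(d - 399\right) = 24 + 8 \left(-399 + d\right) = 24 + \left(-3192 + 8 d\right) = -3168 + 8 d$)
$T{\left(h \right)} = -3144$ ($T{\left(h \right)} = -3168 + 8 \cdot 3 = -3168 + 24 = -3144$)
$\left(-1 + 1\right)^{2} T{\left(29 - 29 \right)} = \left(-1 + 1\right)^{2} \left(-3144\right) = 0^{2} \left(-3144\right) = 0 \left(-3144\right) = 0$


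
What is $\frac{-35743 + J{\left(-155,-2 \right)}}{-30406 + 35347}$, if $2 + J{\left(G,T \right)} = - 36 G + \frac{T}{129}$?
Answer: $- \frac{3891287}{637389} \approx -6.105$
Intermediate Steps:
$J{\left(G,T \right)} = -2 - 36 G + \frac{T}{129}$ ($J{\left(G,T \right)} = -2 - \left(36 G - \frac{T}{129}\right) = -2 - 36 G + \frac{T}{129}$)
$\frac{-35743 + J{\left(-155,-2 \right)}}{-30406 + 35347} = \frac{-35743 - - \frac{719560}{129}}{-30406 + 35347} = \frac{-35743 - - \frac{719560}{129}}{4941} = \left(-35743 + \frac{719560}{129}\right) \frac{1}{4941} = \left(- \frac{3891287}{129}\right) \frac{1}{4941} = - \frac{3891287}{637389}$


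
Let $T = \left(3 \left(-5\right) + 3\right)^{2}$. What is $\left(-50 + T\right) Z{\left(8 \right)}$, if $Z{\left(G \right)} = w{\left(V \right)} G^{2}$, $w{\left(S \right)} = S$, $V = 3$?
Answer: $18048$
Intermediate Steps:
$Z{\left(G \right)} = 3 G^{2}$
$T = 144$ ($T = \left(-15 + 3\right)^{2} = \left(-12\right)^{2} = 144$)
$\left(-50 + T\right) Z{\left(8 \right)} = \left(-50 + 144\right) 3 \cdot 8^{2} = 94 \cdot 3 \cdot 64 = 94 \cdot 192 = 18048$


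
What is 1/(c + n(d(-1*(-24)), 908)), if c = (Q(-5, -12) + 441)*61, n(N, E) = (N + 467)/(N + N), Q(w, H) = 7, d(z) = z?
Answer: 48/1312235 ≈ 3.6579e-5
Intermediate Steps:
n(N, E) = (467 + N)/(2*N) (n(N, E) = (467 + N)/((2*N)) = (467 + N)*(1/(2*N)) = (467 + N)/(2*N))
c = 27328 (c = (7 + 441)*61 = 448*61 = 27328)
1/(c + n(d(-1*(-24)), 908)) = 1/(27328 + (467 - 1*(-24))/(2*((-1*(-24))))) = 1/(27328 + (½)*(467 + 24)/24) = 1/(27328 + (½)*(1/24)*491) = 1/(27328 + 491/48) = 1/(1312235/48) = 48/1312235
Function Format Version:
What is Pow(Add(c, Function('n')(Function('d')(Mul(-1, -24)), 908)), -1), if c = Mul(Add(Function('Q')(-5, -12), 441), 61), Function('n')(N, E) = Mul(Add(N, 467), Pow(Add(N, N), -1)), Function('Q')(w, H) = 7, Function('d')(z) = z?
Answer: Rational(48, 1312235) ≈ 3.6579e-5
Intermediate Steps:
Function('n')(N, E) = Mul(Rational(1, 2), Pow(N, -1), Add(467, N)) (Function('n')(N, E) = Mul(Add(467, N), Pow(Mul(2, N), -1)) = Mul(Add(467, N), Mul(Rational(1, 2), Pow(N, -1))) = Mul(Rational(1, 2), Pow(N, -1), Add(467, N)))
c = 27328 (c = Mul(Add(7, 441), 61) = Mul(448, 61) = 27328)
Pow(Add(c, Function('n')(Function('d')(Mul(-1, -24)), 908)), -1) = Pow(Add(27328, Mul(Rational(1, 2), Pow(Mul(-1, -24), -1), Add(467, Mul(-1, -24)))), -1) = Pow(Add(27328, Mul(Rational(1, 2), Pow(24, -1), Add(467, 24))), -1) = Pow(Add(27328, Mul(Rational(1, 2), Rational(1, 24), 491)), -1) = Pow(Add(27328, Rational(491, 48)), -1) = Pow(Rational(1312235, 48), -1) = Rational(48, 1312235)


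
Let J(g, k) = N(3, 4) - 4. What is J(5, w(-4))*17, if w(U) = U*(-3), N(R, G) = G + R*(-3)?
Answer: -153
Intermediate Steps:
N(R, G) = G - 3*R
w(U) = -3*U
J(g, k) = -9 (J(g, k) = (4 - 3*3) - 4 = (4 - 9) - 4 = -5 - 4 = -9)
J(5, w(-4))*17 = -9*17 = -153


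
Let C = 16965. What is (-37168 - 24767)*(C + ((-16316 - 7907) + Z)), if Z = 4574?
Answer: 166233540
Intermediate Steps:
(-37168 - 24767)*(C + ((-16316 - 7907) + Z)) = (-37168 - 24767)*(16965 + ((-16316 - 7907) + 4574)) = -61935*(16965 + (-24223 + 4574)) = -61935*(16965 - 19649) = -61935*(-2684) = 166233540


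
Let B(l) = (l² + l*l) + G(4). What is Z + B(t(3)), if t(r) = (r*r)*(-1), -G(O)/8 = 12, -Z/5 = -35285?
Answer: 176491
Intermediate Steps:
Z = 176425 (Z = -5*(-35285) = 176425)
G(O) = -96 (G(O) = -8*12 = -96)
t(r) = -r² (t(r) = r²*(-1) = -r²)
B(l) = -96 + 2*l² (B(l) = (l² + l*l) - 96 = (l² + l²) - 96 = 2*l² - 96 = -96 + 2*l²)
Z + B(t(3)) = 176425 + (-96 + 2*(-1*3²)²) = 176425 + (-96 + 2*(-1*9)²) = 176425 + (-96 + 2*(-9)²) = 176425 + (-96 + 2*81) = 176425 + (-96 + 162) = 176425 + 66 = 176491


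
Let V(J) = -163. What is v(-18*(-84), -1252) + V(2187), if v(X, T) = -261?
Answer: -424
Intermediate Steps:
v(-18*(-84), -1252) + V(2187) = -261 - 163 = -424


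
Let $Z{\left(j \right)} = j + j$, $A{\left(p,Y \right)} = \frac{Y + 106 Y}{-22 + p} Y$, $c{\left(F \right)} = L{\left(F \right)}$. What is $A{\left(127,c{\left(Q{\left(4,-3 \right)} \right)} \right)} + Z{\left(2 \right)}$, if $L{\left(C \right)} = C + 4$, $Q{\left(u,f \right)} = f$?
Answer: $\frac{527}{105} \approx 5.0191$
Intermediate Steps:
$L{\left(C \right)} = 4 + C$
$c{\left(F \right)} = 4 + F$
$A{\left(p,Y \right)} = \frac{107 Y^{2}}{-22 + p}$ ($A{\left(p,Y \right)} = \frac{107 Y}{-22 + p} Y = \frac{107 Y^{2}}{-22 + p}$)
$Z{\left(j \right)} = 2 j$
$A{\left(127,c{\left(Q{\left(4,-3 \right)} \right)} \right)} + Z{\left(2 \right)} = \frac{107 \left(4 - 3\right)^{2}}{-22 + 127} + 2 \cdot 2 = \frac{107 \cdot 1^{2}}{105} + 4 = 107 \cdot 1 \cdot \frac{1}{105} + 4 = \frac{107}{105} + 4 = \frac{527}{105}$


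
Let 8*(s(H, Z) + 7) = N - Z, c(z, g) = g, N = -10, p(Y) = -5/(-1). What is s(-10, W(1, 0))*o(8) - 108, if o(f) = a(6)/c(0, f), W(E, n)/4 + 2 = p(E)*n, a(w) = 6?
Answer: -1815/16 ≈ -113.44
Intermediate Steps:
p(Y) = 5 (p(Y) = -5*(-1) = 5)
W(E, n) = -8 + 20*n (W(E, n) = -8 + 4*(5*n) = -8 + 20*n)
s(H, Z) = -33/4 - Z/8 (s(H, Z) = -7 + (-10 - Z)/8 = -7 + (-5/4 - Z/8) = -33/4 - Z/8)
o(f) = 6/f
s(-10, W(1, 0))*o(8) - 108 = (-33/4 - (-8 + 20*0)/8)*(6/8) - 108 = (-33/4 - (-8 + 0)/8)*(6*(1/8)) - 108 = (-33/4 - 1/8*(-8))*(3/4) - 108 = (-33/4 + 1)*(3/4) - 108 = -29/4*3/4 - 108 = -87/16 - 108 = -1815/16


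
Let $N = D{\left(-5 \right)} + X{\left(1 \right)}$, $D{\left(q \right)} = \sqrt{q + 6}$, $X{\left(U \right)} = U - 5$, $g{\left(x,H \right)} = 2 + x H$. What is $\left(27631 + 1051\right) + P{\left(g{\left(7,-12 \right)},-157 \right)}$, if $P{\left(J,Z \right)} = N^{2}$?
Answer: $28691$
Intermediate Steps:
$g{\left(x,H \right)} = 2 + H x$
$X{\left(U \right)} = -5 + U$
$D{\left(q \right)} = \sqrt{6 + q}$
$N = -3$ ($N = \sqrt{6 - 5} + \left(-5 + 1\right) = \sqrt{1} - 4 = 1 - 4 = -3$)
$P{\left(J,Z \right)} = 9$ ($P{\left(J,Z \right)} = \left(-3\right)^{2} = 9$)
$\left(27631 + 1051\right) + P{\left(g{\left(7,-12 \right)},-157 \right)} = \left(27631 + 1051\right) + 9 = 28682 + 9 = 28691$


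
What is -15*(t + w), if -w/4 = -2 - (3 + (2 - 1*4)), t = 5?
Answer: -255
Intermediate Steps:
w = 12 (w = -4*(-2 - (3 + (2 - 1*4))) = -4*(-2 - (3 + (2 - 4))) = -4*(-2 - (3 - 2)) = -4*(-2 - 1*1) = -4*(-2 - 1) = -4*(-3) = 12)
-15*(t + w) = -15*(5 + 12) = -15*17 = -255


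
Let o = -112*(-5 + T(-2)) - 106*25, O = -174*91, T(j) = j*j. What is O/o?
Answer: 2639/423 ≈ 6.2388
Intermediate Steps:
T(j) = j²
O = -15834
o = -2538 (o = -112*(-5 + (-2)²) - 106*25 = -112*(-5 + 4) - 2650 = -112*(-1) - 2650 = -28*(-4) - 2650 = 112 - 2650 = -2538)
O/o = -15834/(-2538) = -15834*(-1/2538) = 2639/423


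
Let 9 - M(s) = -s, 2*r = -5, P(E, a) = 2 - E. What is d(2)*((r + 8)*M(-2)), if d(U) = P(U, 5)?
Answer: 0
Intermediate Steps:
r = -5/2 (r = (½)*(-5) = -5/2 ≈ -2.5000)
M(s) = 9 + s (M(s) = 9 - (-1)*s = 9 + s)
d(U) = 2 - U
d(2)*((r + 8)*M(-2)) = (2 - 1*2)*((-5/2 + 8)*(9 - 2)) = (2 - 2)*((11/2)*7) = 0*(77/2) = 0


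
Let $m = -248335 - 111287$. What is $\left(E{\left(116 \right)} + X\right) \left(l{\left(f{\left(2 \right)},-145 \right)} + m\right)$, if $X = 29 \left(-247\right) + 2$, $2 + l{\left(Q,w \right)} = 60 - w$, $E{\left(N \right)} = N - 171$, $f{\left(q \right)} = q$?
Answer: $2593567504$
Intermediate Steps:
$E{\left(N \right)} = -171 + N$ ($E{\left(N \right)} = N - 171 = -171 + N$)
$l{\left(Q,w \right)} = 58 - w$ ($l{\left(Q,w \right)} = -2 - \left(-60 + w\right) = 58 - w$)
$X = -7161$ ($X = -7163 + 2 = -7161$)
$m = -359622$
$\left(E{\left(116 \right)} + X\right) \left(l{\left(f{\left(2 \right)},-145 \right)} + m\right) = \left(\left(-171 + 116\right) - 7161\right) \left(\left(58 - -145\right) - 359622\right) = \left(-55 - 7161\right) \left(\left(58 + 145\right) - 359622\right) = - 7216 \left(203 - 359622\right) = \left(-7216\right) \left(-359419\right) = 2593567504$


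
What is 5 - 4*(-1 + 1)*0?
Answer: 5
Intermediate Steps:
5 - 4*(-1 + 1)*0 = 5 - 0*0 = 5 - 4*0 = 5 + 0 = 5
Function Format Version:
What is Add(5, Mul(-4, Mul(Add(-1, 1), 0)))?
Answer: 5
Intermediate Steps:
Add(5, Mul(-4, Mul(Add(-1, 1), 0))) = Add(5, Mul(-4, Mul(0, 0))) = Add(5, Mul(-4, 0)) = Add(5, 0) = 5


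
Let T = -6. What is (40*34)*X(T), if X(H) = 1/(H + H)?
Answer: -340/3 ≈ -113.33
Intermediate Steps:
X(H) = 1/(2*H)
(40*34)*X(T) = (40*34)*((½)/(-6)) = 1360*((½)*(-⅙)) = 1360*(-1/12) = -340/3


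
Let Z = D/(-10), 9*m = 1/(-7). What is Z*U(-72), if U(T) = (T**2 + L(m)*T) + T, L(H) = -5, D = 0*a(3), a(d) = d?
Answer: 0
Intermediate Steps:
m = -1/63 (m = (1/9)/(-7) = (1/9)*(-1/7) = -1/63 ≈ -0.015873)
D = 0 (D = 0*3 = 0)
U(T) = T**2 - 4*T (U(T) = (T**2 - 5*T) + T = T**2 - 4*T)
Z = 0 (Z = 0/(-10) = 0*(-1/10) = 0)
Z*U(-72) = 0*(-72*(-4 - 72)) = 0*(-72*(-76)) = 0*5472 = 0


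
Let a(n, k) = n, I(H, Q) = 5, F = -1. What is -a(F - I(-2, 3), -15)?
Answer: 6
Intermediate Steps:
-a(F - I(-2, 3), -15) = -(-1 - 1*5) = -(-1 - 5) = -1*(-6) = 6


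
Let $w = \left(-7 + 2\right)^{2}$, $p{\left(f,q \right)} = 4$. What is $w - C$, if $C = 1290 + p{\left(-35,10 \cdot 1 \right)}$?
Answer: $-1269$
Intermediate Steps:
$w = 25$ ($w = \left(-5\right)^{2} = 25$)
$C = 1294$ ($C = 1290 + 4 = 1294$)
$w - C = 25 - 1294 = -1269$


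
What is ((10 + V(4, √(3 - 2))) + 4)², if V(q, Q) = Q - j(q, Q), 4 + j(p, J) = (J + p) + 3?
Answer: 121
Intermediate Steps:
j(p, J) = -1 + J + p (j(p, J) = -4 + ((J + p) + 3) = -4 + (3 + J + p) = -1 + J + p)
V(q, Q) = 1 - q (V(q, Q) = Q - (-1 + Q + q) = Q + (1 - Q - q) = 1 - q)
((10 + V(4, √(3 - 2))) + 4)² = ((10 + (1 - 1*4)) + 4)² = ((10 + (1 - 4)) + 4)² = ((10 - 3) + 4)² = (7 + 4)² = 11² = 121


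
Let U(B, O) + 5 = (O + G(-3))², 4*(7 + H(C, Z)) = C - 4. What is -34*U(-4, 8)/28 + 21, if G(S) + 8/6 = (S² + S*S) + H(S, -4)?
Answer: -565601/2016 ≈ -280.56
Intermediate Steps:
H(C, Z) = -8 + C/4 (H(C, Z) = -7 + (C - 4)/4 = -7 + (-4 + C)/4 = -7 + (-1 + C/4) = -8 + C/4)
G(S) = -28/3 + 2*S² + S/4 (G(S) = -4/3 + ((S² + S*S) + (-8 + S/4)) = -4/3 + ((S² + S²) + (-8 + S/4)) = -4/3 + (2*S² + (-8 + S/4)) = -4/3 + (-8 + 2*S² + S/4) = -28/3 + 2*S² + S/4)
U(B, O) = -5 + (95/12 + O)² (U(B, O) = -5 + (O + (-28/3 + 2*(-3)² + (¼)*(-3)))² = -5 + (O + (-28/3 + 2*9 - ¾))² = -5 + (O + (-28/3 + 18 - ¾))² = -5 + (O + 95/12)² = -5 + (95/12 + O)²)
-34*U(-4, 8)/28 + 21 = -34*(-5 + (95 + 12*8)²/144)/28 + 21 = -34*(-5 + (95 + 96)²/144)/28 + 21 = -34*(-5 + (1/144)*191²)/28 + 21 = -34*(-5 + (1/144)*36481)/28 + 21 = -34*(-5 + 36481/144)/28 + 21 = -607937/(72*28) + 21 = -34*35761/4032 + 21 = -607937/2016 + 21 = -565601/2016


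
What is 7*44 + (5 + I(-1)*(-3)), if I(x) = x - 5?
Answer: 331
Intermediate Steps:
I(x) = -5 + x
7*44 + (5 + I(-1)*(-3)) = 7*44 + (5 + (-5 - 1)*(-3)) = 308 + (5 - 6*(-3)) = 308 + (5 + 18) = 308 + 23 = 331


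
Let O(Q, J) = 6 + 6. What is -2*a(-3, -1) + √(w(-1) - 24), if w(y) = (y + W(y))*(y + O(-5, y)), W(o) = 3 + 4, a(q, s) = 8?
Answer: -16 + √42 ≈ -9.5193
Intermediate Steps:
O(Q, J) = 12
W(o) = 7
w(y) = (7 + y)*(12 + y) (w(y) = (y + 7)*(y + 12) = (7 + y)*(12 + y))
-2*a(-3, -1) + √(w(-1) - 24) = -2*8 + √((84 + (-1)² + 19*(-1)) - 24) = -16 + √((84 + 1 - 19) - 24) = -16 + √(66 - 24) = -16 + √42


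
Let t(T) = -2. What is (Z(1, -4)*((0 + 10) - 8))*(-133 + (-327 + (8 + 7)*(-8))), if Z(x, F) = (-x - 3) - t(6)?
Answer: 2320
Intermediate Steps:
Z(x, F) = -1 - x (Z(x, F) = (-x - 3) - 1*(-2) = (-3 - x) + 2 = -1 - x)
(Z(1, -4)*((0 + 10) - 8))*(-133 + (-327 + (8 + 7)*(-8))) = ((-1 - 1*1)*((0 + 10) - 8))*(-133 + (-327 + (8 + 7)*(-8))) = ((-1 - 1)*(10 - 8))*(-133 + (-327 + 15*(-8))) = (-2*2)*(-133 + (-327 - 120)) = -4*(-133 - 447) = -4*(-580) = 2320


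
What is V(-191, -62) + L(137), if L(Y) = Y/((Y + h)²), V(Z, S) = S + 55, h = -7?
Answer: -118163/16900 ≈ -6.9919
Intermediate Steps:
V(Z, S) = 55 + S
L(Y) = Y/(-7 + Y)² (L(Y) = Y/((Y - 7)²) = Y/((-7 + Y)²) = Y/(-7 + Y)²)
V(-191, -62) + L(137) = (55 - 62) + 137/(-7 + 137)² = -7 + 137/130² = -7 + 137*(1/16900) = -7 + 137/16900 = -118163/16900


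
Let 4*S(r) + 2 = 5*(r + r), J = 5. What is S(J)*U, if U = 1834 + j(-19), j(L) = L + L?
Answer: 21552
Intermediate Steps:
S(r) = -½ + 5*r/2 (S(r) = -½ + (5*(r + r))/4 = -½ + (5*(2*r))/4 = -½ + (10*r)/4 = -½ + 5*r/2)
j(L) = 2*L
U = 1796 (U = 1834 + 2*(-19) = 1834 - 38 = 1796)
S(J)*U = (-½ + (5/2)*5)*1796 = (-½ + 25/2)*1796 = 12*1796 = 21552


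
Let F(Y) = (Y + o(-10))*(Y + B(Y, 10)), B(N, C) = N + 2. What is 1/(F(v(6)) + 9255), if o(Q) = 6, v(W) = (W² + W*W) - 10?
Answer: 1/17823 ≈ 5.6107e-5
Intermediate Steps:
v(W) = -10 + 2*W² (v(W) = (W² + W²) - 10 = 2*W² - 10 = -10 + 2*W²)
B(N, C) = 2 + N
F(Y) = (2 + 2*Y)*(6 + Y) (F(Y) = (Y + 6)*(Y + (2 + Y)) = (6 + Y)*(2 + 2*Y) = (2 + 2*Y)*(6 + Y))
1/(F(v(6)) + 9255) = 1/((12 + 2*(-10 + 2*6²)² + 14*(-10 + 2*6²)) + 9255) = 1/((12 + 2*(-10 + 2*36)² + 14*(-10 + 2*36)) + 9255) = 1/((12 + 2*(-10 + 72)² + 14*(-10 + 72)) + 9255) = 1/((12 + 2*62² + 14*62) + 9255) = 1/((12 + 2*3844 + 868) + 9255) = 1/((12 + 7688 + 868) + 9255) = 1/(8568 + 9255) = 1/17823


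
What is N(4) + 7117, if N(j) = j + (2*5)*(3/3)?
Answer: 7131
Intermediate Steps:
N(j) = 10 + j (N(j) = j + 10*(3*(⅓)) = j + 10*1 = j + 10 = 10 + j)
N(4) + 7117 = (10 + 4) + 7117 = 14 + 7117 = 7131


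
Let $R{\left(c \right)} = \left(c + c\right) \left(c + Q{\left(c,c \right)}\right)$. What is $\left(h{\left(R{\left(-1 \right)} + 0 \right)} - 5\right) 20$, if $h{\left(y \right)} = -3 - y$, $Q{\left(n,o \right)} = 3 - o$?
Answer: $-40$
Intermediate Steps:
$R{\left(c \right)} = 6 c$ ($R{\left(c \right)} = \left(c + c\right) \left(c - \left(-3 + c\right)\right) = 2 c 3 = 6 c$)
$\left(h{\left(R{\left(-1 \right)} + 0 \right)} - 5\right) 20 = \left(\left(-3 - \left(6 \left(-1\right) + 0\right)\right) - 5\right) 20 = \left(\left(-3 - \left(-6 + 0\right)\right) - 5\right) 20 = \left(\left(-3 - -6\right) - 5\right) 20 = \left(\left(-3 + 6\right) - 5\right) 20 = \left(3 - 5\right) 20 = \left(-2\right) 20 = -40$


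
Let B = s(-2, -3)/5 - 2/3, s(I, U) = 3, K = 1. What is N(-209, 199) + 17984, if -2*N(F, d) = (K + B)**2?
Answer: 4046302/225 ≈ 17984.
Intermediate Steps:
B = -1/15 (B = 3/5 - 2/3 = -1/15 ≈ -0.066667)
N(F, d) = -98/225 (N(F, d) = -(1 - 1/15)**2/2 = -(14/15)**2/2 = -1/2*196/225 = -98/225)
N(-209, 199) + 17984 = -98/225 + 17984 = 4046302/225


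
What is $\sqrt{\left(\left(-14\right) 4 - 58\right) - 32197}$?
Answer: $i \sqrt{32311} \approx 179.75 i$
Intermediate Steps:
$\sqrt{\left(\left(-14\right) 4 - 58\right) - 32197} = \sqrt{\left(-56 - 58\right) - 32197} = \sqrt{-114 - 32197} = \sqrt{-32311} = i \sqrt{32311}$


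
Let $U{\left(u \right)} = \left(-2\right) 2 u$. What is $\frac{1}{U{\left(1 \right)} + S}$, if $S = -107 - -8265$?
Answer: $\frac{1}{8154} \approx 0.00012264$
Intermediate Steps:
$U{\left(u \right)} = - 4 u$
$S = 8158$ ($S = -107 + 8265 = 8158$)
$\frac{1}{U{\left(1 \right)} + S} = \frac{1}{\left(-4\right) 1 + 8158} = \frac{1}{-4 + 8158} = \frac{1}{8154}$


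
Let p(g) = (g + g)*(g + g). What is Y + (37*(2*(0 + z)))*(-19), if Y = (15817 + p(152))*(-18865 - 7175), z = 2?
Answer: -2818390132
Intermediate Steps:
p(g) = 4*g² (p(g) = (2*g)*(2*g) = 4*g²)
Y = -2818387320 (Y = (15817 + 4*152²)*(-18865 - 7175) = (15817 + 4*23104)*(-26040) = (15817 + 92416)*(-26040) = 108233*(-26040) = -2818387320)
Y + (37*(2*(0 + z)))*(-19) = -2818387320 + (37*(2*(0 + 2)))*(-19) = -2818387320 + (37*(2*2))*(-19) = -2818387320 + (37*4)*(-19) = -2818387320 + 148*(-19) = -2818387320 - 2812 = -2818390132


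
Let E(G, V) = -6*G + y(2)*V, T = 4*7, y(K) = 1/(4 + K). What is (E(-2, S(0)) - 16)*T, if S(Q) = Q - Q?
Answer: -112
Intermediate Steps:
S(Q) = 0
T = 28
E(G, V) = -6*G + V/6 (E(G, V) = -6*G + V/(4 + 2) = -6*G + V/6)
(E(-2, S(0)) - 16)*T = ((-6*(-2) + (1/6)*0) - 16)*28 = ((12 + 0) - 16)*28 = (12 - 16)*28 = -4*28 = -112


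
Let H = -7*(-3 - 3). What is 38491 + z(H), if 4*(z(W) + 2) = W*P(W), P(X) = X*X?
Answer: 57011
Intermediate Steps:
H = 42 (H = -7*(-6) = 42)
P(X) = X²
z(W) = -2 + W³/4 (z(W) = -2 + (W*W²)/4 = -2 + W³/4)
38491 + z(H) = 38491 + (-2 + (¼)*42³) = 38491 + (-2 + (¼)*74088) = 38491 + (-2 + 18522) = 38491 + 18520 = 57011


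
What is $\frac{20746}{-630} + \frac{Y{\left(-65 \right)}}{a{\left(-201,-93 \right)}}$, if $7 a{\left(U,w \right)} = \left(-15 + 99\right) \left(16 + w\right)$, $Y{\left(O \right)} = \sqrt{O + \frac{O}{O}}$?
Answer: $- \frac{10373}{315} - \frac{2 i}{231} \approx -32.93 - 0.008658 i$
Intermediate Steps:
$Y{\left(O \right)} = \sqrt{1 + O}$ ($Y{\left(O \right)} = \sqrt{O + 1} = \sqrt{1 + O}$)
$a{\left(U,w \right)} = 192 + 12 w$ ($a{\left(U,w \right)} = \frac{\left(-15 + 99\right) \left(16 + w\right)}{7} = \frac{84 \left(16 + w\right)}{7} = \frac{1344 + 84 w}{7} = 192 + 12 w$)
$\frac{20746}{-630} + \frac{Y{\left(-65 \right)}}{a{\left(-201,-93 \right)}} = \frac{20746}{-630} + \frac{\sqrt{1 - 65}}{192 + 12 \left(-93\right)} = 20746 \left(- \frac{1}{630}\right) + \frac{\sqrt{-64}}{192 - 1116} = - \frac{10373}{315} + \frac{8 i}{-924} = - \frac{10373}{315} + 8 i \left(- \frac{1}{924}\right) = - \frac{10373}{315} - \frac{2 i}{231}$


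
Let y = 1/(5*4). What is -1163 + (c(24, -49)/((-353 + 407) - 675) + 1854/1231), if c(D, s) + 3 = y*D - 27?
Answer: -493260959/424695 ≈ -1161.4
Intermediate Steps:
y = 1/20 ≈ 0.050000
c(D, s) = -30 + D/20 (c(D, s) = -3 + (D/20 - 27) = -3 + (-27 + D/20) = -30 + D/20)
-1163 + (c(24, -49)/((-353 + 407) - 675) + 1854/1231) = -1163 + ((-30 + (1/20)*24)/((-353 + 407) - 675) + 1854/1231) = -1163 + ((-30 + 6/5)/(54 - 675) + 1854*(1/1231)) = -1163 + (-144/5/(-621) + 1854/1231) = -1163 + (-144/5*(-1/621) + 1854/1231) = -1163 + (16/345 + 1854/1231) = -1163 + 659326/424695 = -493260959/424695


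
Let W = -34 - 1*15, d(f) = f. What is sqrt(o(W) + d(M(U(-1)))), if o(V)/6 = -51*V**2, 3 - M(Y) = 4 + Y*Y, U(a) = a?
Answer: 2*I*sqrt(183677) ≈ 857.15*I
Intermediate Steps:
M(Y) = -1 - Y**2 (M(Y) = 3 - (4 + Y*Y) = 3 - (4 + Y**2) = 3 + (-4 - Y**2) = -1 - Y**2)
W = -49 (W = -34 - 15 = -49)
o(V) = -306*V**2 (o(V) = 6*(-51*V**2) = -306*V**2)
sqrt(o(W) + d(M(U(-1)))) = sqrt(-306*(-49)**2 + (-1 - 1*(-1)**2)) = sqrt(-306*2401 + (-1 - 1*1)) = sqrt(-734706 + (-1 - 1)) = sqrt(-734706 - 2) = sqrt(-734708) = 2*I*sqrt(183677)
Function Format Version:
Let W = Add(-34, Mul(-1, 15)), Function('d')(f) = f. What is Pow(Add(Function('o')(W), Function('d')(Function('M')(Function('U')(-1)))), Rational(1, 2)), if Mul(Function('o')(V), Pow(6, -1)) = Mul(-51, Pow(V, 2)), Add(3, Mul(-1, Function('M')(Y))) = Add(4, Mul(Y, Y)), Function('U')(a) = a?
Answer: Mul(2, I, Pow(183677, Rational(1, 2))) ≈ Mul(857.15, I)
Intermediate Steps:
Function('M')(Y) = Add(-1, Mul(-1, Pow(Y, 2))) (Function('M')(Y) = Add(3, Mul(-1, Add(4, Mul(Y, Y)))) = Add(3, Mul(-1, Add(4, Pow(Y, 2)))) = Add(3, Add(-4, Mul(-1, Pow(Y, 2)))) = Add(-1, Mul(-1, Pow(Y, 2))))
W = -49 (W = Add(-34, -15) = -49)
Function('o')(V) = Mul(-306, Pow(V, 2)) (Function('o')(V) = Mul(6, Mul(-51, Pow(V, 2))) = Mul(-306, Pow(V, 2)))
Pow(Add(Function('o')(W), Function('d')(Function('M')(Function('U')(-1)))), Rational(1, 2)) = Pow(Add(Mul(-306, Pow(-49, 2)), Add(-1, Mul(-1, Pow(-1, 2)))), Rational(1, 2)) = Pow(Add(Mul(-306, 2401), Add(-1, Mul(-1, 1))), Rational(1, 2)) = Pow(Add(-734706, Add(-1, -1)), Rational(1, 2)) = Pow(Add(-734706, -2), Rational(1, 2)) = Pow(-734708, Rational(1, 2)) = Mul(2, I, Pow(183677, Rational(1, 2)))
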